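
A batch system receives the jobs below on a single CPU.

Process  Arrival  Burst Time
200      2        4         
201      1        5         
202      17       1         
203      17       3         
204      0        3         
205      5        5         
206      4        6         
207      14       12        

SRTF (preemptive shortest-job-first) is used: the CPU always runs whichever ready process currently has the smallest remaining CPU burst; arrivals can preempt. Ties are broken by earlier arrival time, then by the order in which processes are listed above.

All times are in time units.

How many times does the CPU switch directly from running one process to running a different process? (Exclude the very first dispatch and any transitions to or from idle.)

7

Schedule: | 204 0-3 | 200 3-7 | 201 7-12 | 205 12-17 | 202 17-18 | 203 18-21 | 206 21-27 | 207 27-39 |
Completion: 200=7  201=12  202=18  203=21  204=3  205=17  206=27  207=39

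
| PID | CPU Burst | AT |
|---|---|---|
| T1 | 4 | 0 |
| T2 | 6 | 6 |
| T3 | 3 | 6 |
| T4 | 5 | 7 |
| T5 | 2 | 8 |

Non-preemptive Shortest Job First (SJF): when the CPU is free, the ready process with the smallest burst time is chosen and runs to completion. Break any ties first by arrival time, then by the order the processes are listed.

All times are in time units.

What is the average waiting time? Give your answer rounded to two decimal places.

Timeline: | T1 0-4 | idle 4-6 | T3 6-9 | T5 9-11 | T4 11-16 | T2 16-22 |
Completion: T1=4  T2=22  T3=9  T4=16  T5=11
Waiting times: T1=0, T2=10, T3=0, T4=4, T5=1
Average waiting = (0+10+0+4+1) / 5 = 15/5 = 3.00

3.00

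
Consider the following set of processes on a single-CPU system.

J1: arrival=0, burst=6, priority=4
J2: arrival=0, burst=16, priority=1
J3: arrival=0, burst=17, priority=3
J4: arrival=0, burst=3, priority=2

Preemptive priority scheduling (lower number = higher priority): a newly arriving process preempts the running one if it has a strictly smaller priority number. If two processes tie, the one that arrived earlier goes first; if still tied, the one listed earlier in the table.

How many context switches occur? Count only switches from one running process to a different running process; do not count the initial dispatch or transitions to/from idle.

Timeline: | J2 0-16 | J4 16-19 | J3 19-36 | J1 36-42 |
Completion: J1=42  J2=16  J3=36  J4=19
Turnaround (C−A): J1=42  J2=16  J3=36  J4=19

3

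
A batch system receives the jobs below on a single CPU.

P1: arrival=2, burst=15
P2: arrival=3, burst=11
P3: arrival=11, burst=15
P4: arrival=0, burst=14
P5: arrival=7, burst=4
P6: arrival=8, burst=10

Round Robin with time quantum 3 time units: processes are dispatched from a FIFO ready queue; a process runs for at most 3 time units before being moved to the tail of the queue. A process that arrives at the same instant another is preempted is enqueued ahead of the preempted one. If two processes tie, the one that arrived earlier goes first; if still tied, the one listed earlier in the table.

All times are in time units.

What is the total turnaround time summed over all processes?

310

Gantt: | P4 0-3 | P1 3-6 | P2 6-9 | P4 9-12 | P1 12-15 | P5 15-18 | P6 18-21 | P2 21-24 | P3 24-27 | P4 27-30 | P1 30-33 | P5 33-34 | P6 34-37 | P2 37-40 | P3 40-43 | P4 43-46 | P1 46-49 | P6 49-52 | P2 52-54 | P3 54-57 | P4 57-59 | P1 59-62 | P6 62-63 | P3 63-69 |
Completion: P1=62  P2=54  P3=69  P4=59  P5=34  P6=63
Turnaround = completion − arrival: P1=60, P2=51, P3=58, P4=59, P5=27, P6=55
Total turnaround = 60 + 51 + 58 + 59 + 27 + 55 = 310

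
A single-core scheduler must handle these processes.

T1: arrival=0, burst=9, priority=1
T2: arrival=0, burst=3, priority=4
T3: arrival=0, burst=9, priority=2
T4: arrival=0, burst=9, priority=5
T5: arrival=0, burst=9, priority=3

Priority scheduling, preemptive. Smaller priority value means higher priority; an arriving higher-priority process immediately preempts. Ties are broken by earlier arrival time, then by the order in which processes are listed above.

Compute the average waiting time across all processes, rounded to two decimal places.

16.80

Schedule: | T1 0-9 | T3 9-18 | T5 18-27 | T2 27-30 | T4 30-39 |
Completion: T1=9  T2=30  T3=18  T4=39  T5=27
Turnaround (C−A): T1=9  T2=30  T3=18  T4=39  T5=27
Waiting times: T1=0, T2=27, T3=9, T4=30, T5=18
Average waiting = (0+27+9+30+18) / 5 = 84/5 = 16.80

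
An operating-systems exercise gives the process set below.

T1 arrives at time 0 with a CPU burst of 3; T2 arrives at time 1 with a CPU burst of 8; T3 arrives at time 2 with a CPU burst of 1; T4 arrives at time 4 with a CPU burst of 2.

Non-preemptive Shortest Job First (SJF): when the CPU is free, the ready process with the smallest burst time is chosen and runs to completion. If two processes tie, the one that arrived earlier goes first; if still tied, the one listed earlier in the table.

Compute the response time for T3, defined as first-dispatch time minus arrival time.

1

Gantt: | T1 0-3 | T3 3-4 | T4 4-6 | T2 6-14 |
Completion: T1=3  T2=14  T3=4  T4=6
Response(T3) = first start − arrival = 3 − 2 = 1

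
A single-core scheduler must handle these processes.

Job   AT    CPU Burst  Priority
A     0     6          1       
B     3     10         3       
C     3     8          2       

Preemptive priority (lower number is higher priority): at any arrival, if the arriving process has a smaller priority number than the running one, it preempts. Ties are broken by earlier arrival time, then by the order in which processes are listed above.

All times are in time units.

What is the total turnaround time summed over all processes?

38

Timeline: | A 0-6 | C 6-14 | B 14-24 |
Completion: A=6  B=24  C=14
Turnaround (C−A): A=6  B=21  C=11
Turnaround = completion − arrival: A=6, B=21, C=11
Total turnaround = 6 + 21 + 11 = 38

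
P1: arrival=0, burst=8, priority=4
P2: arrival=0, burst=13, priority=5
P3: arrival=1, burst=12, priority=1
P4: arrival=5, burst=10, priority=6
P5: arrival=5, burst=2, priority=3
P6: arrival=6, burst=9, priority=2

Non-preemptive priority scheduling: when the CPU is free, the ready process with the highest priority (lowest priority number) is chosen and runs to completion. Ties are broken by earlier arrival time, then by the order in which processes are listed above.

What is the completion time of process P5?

31

Gantt: | P1 0-8 | P3 8-20 | P6 20-29 | P5 29-31 | P2 31-44 | P4 44-54 |
Completion: P1=8  P2=44  P3=20  P4=54  P5=31  P6=29
Turnaround (C−A): P1=8  P2=44  P3=19  P4=49  P5=26  P6=23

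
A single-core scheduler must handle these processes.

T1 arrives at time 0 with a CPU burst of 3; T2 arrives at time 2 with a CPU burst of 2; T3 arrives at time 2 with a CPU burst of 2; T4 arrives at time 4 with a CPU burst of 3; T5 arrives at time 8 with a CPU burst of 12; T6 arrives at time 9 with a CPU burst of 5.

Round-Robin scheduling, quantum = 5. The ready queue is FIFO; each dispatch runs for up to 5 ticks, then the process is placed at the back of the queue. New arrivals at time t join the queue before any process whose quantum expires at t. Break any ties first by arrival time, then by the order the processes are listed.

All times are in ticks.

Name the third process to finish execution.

Timeline: | T1 0-3 | T2 3-5 | T3 5-7 | T4 7-10 | T5 10-15 | T6 15-20 | T5 20-27 |
Completion: T1=3  T2=5  T3=7  T4=10  T5=27  T6=20
Turnaround (C−A): T1=3  T2=3  T3=5  T4=6  T5=19  T6=11
Finish order: T1 → T2 → T3 → T4 → T6 → T5

T3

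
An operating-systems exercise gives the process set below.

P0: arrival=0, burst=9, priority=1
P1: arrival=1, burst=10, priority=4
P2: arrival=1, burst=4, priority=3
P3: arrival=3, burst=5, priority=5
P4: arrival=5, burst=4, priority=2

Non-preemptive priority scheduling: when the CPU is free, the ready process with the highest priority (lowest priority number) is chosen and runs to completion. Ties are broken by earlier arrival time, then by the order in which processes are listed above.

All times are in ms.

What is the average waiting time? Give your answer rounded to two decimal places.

11.20

Schedule: | P0 0-9 | P4 9-13 | P2 13-17 | P1 17-27 | P3 27-32 |
Completion: P0=9  P1=27  P2=17  P3=32  P4=13
Turnaround (C−A): P0=9  P1=26  P2=16  P3=29  P4=8
Waiting times: P0=0, P1=16, P2=12, P3=24, P4=4
Average waiting = (0+16+12+24+4) / 5 = 56/5 = 11.20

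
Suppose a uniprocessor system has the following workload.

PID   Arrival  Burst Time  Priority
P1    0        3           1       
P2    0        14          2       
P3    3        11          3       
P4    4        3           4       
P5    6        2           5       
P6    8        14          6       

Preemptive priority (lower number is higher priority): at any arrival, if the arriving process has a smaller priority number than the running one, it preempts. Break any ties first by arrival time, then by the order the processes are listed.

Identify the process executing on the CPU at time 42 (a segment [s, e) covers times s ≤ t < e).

Timeline: | P1 0-3 | P2 3-17 | P3 17-28 | P4 28-31 | P5 31-33 | P6 33-47 |
Completion: P1=3  P2=17  P3=28  P4=31  P5=33  P6=47
Turnaround (C−A): P1=3  P2=17  P3=25  P4=27  P5=27  P6=39

P6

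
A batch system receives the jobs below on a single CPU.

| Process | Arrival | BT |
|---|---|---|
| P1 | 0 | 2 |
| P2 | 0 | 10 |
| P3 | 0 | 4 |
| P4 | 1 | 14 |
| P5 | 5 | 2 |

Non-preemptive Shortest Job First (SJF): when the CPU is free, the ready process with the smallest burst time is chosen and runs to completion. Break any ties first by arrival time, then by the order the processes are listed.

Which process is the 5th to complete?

P4

Timeline: | P1 0-2 | P3 2-6 | P5 6-8 | P2 8-18 | P4 18-32 |
Completion: P1=2  P2=18  P3=6  P4=32  P5=8
Turnaround (C−A): P1=2  P2=18  P3=6  P4=31  P5=3
Finish order: P1 → P3 → P5 → P2 → P4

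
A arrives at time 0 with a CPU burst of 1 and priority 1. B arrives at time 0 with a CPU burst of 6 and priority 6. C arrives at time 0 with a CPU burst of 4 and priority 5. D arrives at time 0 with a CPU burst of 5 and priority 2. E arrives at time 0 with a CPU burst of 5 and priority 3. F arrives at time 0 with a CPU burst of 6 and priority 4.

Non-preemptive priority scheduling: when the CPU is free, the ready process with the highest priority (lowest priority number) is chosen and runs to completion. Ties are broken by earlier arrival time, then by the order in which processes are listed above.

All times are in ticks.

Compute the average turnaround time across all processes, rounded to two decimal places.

Timeline: | A 0-1 | D 1-6 | E 6-11 | F 11-17 | C 17-21 | B 21-27 |
Completion: A=1  B=27  C=21  D=6  E=11  F=17
Turnaround times: A=1, B=27, C=21, D=6, E=11, F=17
Average turnaround = (1+27+21+6+11+17) / 6 = 83/6 = 13.83

13.83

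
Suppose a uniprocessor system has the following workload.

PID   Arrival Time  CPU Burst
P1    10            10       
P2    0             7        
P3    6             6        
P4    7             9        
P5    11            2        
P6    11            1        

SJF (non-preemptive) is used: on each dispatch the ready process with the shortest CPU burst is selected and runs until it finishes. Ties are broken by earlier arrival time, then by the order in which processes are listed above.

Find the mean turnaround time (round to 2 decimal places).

Gantt: | P2 0-7 | P3 7-13 | P6 13-14 | P5 14-16 | P4 16-25 | P1 25-35 |
Completion: P1=35  P2=7  P3=13  P4=25  P5=16  P6=14
Turnaround times: P1=25, P2=7, P3=7, P4=18, P5=5, P6=3
Average turnaround = (25+7+7+18+5+3) / 6 = 65/6 = 10.83

10.83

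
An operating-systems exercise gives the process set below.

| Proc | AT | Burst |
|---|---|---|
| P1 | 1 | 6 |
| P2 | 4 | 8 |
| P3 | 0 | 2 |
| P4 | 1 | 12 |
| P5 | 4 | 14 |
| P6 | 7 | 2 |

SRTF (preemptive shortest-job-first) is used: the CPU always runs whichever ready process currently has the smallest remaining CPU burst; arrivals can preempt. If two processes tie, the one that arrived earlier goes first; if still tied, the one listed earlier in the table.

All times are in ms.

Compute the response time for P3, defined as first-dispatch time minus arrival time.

0

Schedule: | P3 0-2 | P1 2-8 | P6 8-10 | P2 10-18 | P4 18-30 | P5 30-44 |
Completion: P1=8  P2=18  P3=2  P4=30  P5=44  P6=10
Response(P3) = first start − arrival = 0 − 0 = 0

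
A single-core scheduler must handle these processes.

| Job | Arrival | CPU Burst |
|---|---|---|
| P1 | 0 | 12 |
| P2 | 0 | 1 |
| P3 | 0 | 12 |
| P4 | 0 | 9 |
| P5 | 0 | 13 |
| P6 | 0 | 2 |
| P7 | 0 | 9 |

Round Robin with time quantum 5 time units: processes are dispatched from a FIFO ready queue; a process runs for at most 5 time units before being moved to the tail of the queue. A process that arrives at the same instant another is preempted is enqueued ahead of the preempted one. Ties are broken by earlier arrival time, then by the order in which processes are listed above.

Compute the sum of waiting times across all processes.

Timeline: | P1 0-5 | P2 5-6 | P3 6-11 | P4 11-16 | P5 16-21 | P6 21-23 | P7 23-28 | P1 28-33 | P3 33-38 | P4 38-42 | P5 42-47 | P7 47-51 | P1 51-53 | P3 53-55 | P5 55-58 |
Completion: P1=53  P2=6  P3=55  P4=42  P5=58  P6=23  P7=51
Turnaround (C−A): P1=53  P2=6  P3=55  P4=42  P5=58  P6=23  P7=51
Waiting = turnaround − burst: P1=41, P2=5, P3=43, P4=33, P5=45, P6=21, P7=42
Total waiting = 41 + 5 + 43 + 33 + 45 + 21 + 42 = 230

230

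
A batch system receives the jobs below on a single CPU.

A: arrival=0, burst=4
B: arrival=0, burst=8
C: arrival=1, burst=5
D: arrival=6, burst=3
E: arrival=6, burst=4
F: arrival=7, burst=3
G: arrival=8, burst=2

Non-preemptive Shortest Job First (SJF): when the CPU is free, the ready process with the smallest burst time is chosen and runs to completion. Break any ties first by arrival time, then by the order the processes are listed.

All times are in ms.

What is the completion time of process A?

4

Gantt: | A 0-4 | C 4-9 | G 9-11 | D 11-14 | F 14-17 | E 17-21 | B 21-29 |
Completion: A=4  B=29  C=9  D=14  E=21  F=17  G=11
Turnaround (C−A): A=4  B=29  C=8  D=8  E=15  F=10  G=3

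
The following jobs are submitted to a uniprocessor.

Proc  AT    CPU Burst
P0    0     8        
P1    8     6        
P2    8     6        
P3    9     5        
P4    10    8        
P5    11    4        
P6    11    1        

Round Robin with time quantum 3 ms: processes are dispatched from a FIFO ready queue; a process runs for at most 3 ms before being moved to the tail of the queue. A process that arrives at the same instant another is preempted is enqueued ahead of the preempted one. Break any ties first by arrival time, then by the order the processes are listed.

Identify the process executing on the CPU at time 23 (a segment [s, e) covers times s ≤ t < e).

P6

Schedule: | P0 0-8 | P1 8-11 | P2 11-14 | P3 14-17 | P4 17-20 | P5 20-23 | P6 23-24 | P1 24-27 | P2 27-30 | P3 30-32 | P4 32-35 | P5 35-36 | P4 36-38 |
Completion: P0=8  P1=27  P2=30  P3=32  P4=38  P5=36  P6=24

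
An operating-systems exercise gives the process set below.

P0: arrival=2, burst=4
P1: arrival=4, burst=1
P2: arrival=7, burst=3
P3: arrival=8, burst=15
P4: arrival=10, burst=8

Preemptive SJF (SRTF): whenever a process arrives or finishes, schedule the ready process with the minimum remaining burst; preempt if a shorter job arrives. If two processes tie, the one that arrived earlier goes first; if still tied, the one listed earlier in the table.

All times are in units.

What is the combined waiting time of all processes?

11

Schedule: | idle 0-2 | P0 2-4 | P1 4-5 | P0 5-7 | P2 7-10 | P4 10-18 | P3 18-33 |
Completion: P0=7  P1=5  P2=10  P3=33  P4=18
Waiting = turnaround − burst: P0=1, P1=0, P2=0, P3=10, P4=0
Total waiting = 1 + 0 + 0 + 10 + 0 = 11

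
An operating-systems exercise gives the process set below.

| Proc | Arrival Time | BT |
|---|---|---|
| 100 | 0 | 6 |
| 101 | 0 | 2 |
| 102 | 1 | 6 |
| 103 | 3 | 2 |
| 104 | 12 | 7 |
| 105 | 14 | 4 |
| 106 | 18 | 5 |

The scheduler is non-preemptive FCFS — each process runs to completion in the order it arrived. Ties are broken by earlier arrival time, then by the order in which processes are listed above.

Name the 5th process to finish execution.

104

Schedule: | 100 0-6 | 101 6-8 | 102 8-14 | 103 14-16 | 104 16-23 | 105 23-27 | 106 27-32 |
Completion: 100=6  101=8  102=14  103=16  104=23  105=27  106=32
Turnaround (C−A): 100=6  101=8  102=13  103=13  104=11  105=13  106=14
Finish order: 100 → 101 → 102 → 103 → 104 → 105 → 106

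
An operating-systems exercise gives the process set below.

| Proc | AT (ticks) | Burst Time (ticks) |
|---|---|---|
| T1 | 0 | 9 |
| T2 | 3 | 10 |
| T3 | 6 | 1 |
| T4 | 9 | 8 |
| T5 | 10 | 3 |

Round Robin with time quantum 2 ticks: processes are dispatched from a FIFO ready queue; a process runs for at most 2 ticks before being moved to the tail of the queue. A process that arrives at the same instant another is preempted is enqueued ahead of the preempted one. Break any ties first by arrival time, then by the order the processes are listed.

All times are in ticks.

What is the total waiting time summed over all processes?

53

Schedule: | T1 0-4 | T2 4-6 | T1 6-8 | T3 8-9 | T2 9-11 | T1 11-13 | T4 13-15 | T5 15-17 | T2 17-19 | T1 19-20 | T4 20-22 | T5 22-23 | T2 23-25 | T4 25-27 | T2 27-29 | T4 29-31 |
Completion: T1=20  T2=29  T3=9  T4=31  T5=23
Waiting = turnaround − burst: T1=11, T2=16, T3=2, T4=14, T5=10
Total waiting = 11 + 16 + 2 + 14 + 10 = 53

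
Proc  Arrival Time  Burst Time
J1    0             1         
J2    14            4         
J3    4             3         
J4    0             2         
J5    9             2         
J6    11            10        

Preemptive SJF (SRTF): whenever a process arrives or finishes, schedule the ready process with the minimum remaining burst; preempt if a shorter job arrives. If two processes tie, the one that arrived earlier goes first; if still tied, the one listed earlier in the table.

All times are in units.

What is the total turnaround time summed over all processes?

Schedule: | J1 0-1 | J4 1-3 | idle 3-4 | J3 4-7 | idle 7-9 | J5 9-11 | J6 11-14 | J2 14-18 | J6 18-25 |
Completion: J1=1  J2=18  J3=7  J4=3  J5=11  J6=25
Turnaround (C−A): J1=1  J2=4  J3=3  J4=3  J5=2  J6=14
Turnaround = completion − arrival: J1=1, J2=4, J3=3, J4=3, J5=2, J6=14
Total turnaround = 1 + 4 + 3 + 3 + 2 + 14 = 27

27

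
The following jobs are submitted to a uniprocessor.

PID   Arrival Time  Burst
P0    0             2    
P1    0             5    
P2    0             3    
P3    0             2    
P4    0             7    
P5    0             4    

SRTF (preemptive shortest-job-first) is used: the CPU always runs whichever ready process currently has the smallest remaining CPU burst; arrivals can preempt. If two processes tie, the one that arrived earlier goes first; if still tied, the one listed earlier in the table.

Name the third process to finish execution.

Gantt: | P0 0-2 | P3 2-4 | P2 4-7 | P5 7-11 | P1 11-16 | P4 16-23 |
Completion: P0=2  P1=16  P2=7  P3=4  P4=23  P5=11
Turnaround (C−A): P0=2  P1=16  P2=7  P3=4  P4=23  P5=11
Finish order: P0 → P3 → P2 → P5 → P1 → P4

P2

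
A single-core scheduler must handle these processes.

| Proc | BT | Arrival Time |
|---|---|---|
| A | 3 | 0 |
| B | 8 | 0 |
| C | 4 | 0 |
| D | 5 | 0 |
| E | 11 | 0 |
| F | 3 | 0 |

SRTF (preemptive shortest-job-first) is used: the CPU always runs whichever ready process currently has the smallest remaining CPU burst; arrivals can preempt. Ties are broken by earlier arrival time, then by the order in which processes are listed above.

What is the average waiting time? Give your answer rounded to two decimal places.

9.50

Gantt: | A 0-3 | F 3-6 | C 6-10 | D 10-15 | B 15-23 | E 23-34 |
Completion: A=3  B=23  C=10  D=15  E=34  F=6
Turnaround (C−A): A=3  B=23  C=10  D=15  E=34  F=6
Waiting times: A=0, B=15, C=6, D=10, E=23, F=3
Average waiting = (0+15+6+10+23+3) / 6 = 57/6 = 9.50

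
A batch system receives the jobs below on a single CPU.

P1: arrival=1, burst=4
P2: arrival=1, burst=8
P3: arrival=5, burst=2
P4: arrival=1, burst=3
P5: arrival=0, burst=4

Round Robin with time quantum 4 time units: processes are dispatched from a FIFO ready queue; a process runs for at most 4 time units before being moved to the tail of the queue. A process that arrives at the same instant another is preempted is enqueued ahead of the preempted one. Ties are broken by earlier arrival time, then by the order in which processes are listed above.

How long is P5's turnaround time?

4

Schedule: | P5 0-4 | P1 4-8 | P2 8-12 | P4 12-15 | P3 15-17 | P2 17-21 |
Completion: P1=8  P2=21  P3=17  P4=15  P5=4
Turnaround(P5) = completion − arrival = 4 − 0 = 4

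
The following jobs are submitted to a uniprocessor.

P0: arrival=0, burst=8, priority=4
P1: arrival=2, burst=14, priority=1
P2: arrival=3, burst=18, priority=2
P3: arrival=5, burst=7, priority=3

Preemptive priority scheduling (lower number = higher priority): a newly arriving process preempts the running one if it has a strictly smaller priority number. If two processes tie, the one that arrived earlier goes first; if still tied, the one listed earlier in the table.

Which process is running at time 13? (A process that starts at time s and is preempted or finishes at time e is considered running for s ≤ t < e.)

Gantt: | P0 0-2 | P1 2-16 | P2 16-34 | P3 34-41 | P0 41-47 |
Completion: P0=47  P1=16  P2=34  P3=41
Turnaround (C−A): P0=47  P1=14  P2=31  P3=36

P1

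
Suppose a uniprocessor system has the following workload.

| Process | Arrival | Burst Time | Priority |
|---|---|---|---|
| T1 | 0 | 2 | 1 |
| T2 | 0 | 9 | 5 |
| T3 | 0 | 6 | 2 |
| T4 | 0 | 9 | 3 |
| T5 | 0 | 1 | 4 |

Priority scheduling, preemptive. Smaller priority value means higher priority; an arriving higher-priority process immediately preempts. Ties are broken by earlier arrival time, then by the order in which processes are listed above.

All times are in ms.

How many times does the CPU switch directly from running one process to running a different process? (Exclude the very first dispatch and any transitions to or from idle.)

Schedule: | T1 0-2 | T3 2-8 | T4 8-17 | T5 17-18 | T2 18-27 |
Completion: T1=2  T2=27  T3=8  T4=17  T5=18

4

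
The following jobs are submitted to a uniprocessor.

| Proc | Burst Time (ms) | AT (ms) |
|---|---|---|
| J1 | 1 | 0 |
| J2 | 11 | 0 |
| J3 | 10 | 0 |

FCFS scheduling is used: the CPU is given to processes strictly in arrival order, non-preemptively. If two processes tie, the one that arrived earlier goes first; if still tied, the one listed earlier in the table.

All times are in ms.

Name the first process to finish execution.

Gantt: | J1 0-1 | J2 1-12 | J3 12-22 |
Completion: J1=1  J2=12  J3=22
Finish order: J1 → J2 → J3

J1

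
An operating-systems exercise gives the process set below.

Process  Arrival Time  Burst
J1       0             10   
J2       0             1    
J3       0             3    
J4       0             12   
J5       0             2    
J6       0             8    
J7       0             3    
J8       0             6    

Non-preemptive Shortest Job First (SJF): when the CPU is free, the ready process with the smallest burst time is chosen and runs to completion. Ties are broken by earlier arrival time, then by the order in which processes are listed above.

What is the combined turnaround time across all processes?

135

Gantt: | J2 0-1 | J5 1-3 | J3 3-6 | J7 6-9 | J8 9-15 | J6 15-23 | J1 23-33 | J4 33-45 |
Completion: J1=33  J2=1  J3=6  J4=45  J5=3  J6=23  J7=9  J8=15
Turnaround (C−A): J1=33  J2=1  J3=6  J4=45  J5=3  J6=23  J7=9  J8=15
Turnaround = completion − arrival: J1=33, J2=1, J3=6, J4=45, J5=3, J6=23, J7=9, J8=15
Total turnaround = 33 + 1 + 6 + 45 + 3 + 23 + 9 + 15 = 135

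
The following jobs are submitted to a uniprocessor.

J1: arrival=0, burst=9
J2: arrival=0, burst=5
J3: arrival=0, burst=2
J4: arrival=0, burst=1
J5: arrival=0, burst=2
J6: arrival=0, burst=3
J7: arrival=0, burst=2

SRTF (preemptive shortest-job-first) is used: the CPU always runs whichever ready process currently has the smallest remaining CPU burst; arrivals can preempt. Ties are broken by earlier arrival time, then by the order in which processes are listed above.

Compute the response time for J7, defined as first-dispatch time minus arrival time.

5

Timeline: | J4 0-1 | J3 1-3 | J5 3-5 | J7 5-7 | J6 7-10 | J2 10-15 | J1 15-24 |
Completion: J1=24  J2=15  J3=3  J4=1  J5=5  J6=10  J7=7
Response(J7) = first start − arrival = 5 − 0 = 5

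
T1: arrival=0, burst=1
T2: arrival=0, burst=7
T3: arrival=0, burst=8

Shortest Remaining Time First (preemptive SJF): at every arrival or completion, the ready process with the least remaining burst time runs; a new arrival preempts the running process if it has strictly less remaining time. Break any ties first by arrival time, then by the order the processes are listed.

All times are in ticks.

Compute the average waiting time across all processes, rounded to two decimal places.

3.00

Schedule: | T1 0-1 | T2 1-8 | T3 8-16 |
Completion: T1=1  T2=8  T3=16
Turnaround (C−A): T1=1  T2=8  T3=16
Waiting times: T1=0, T2=1, T3=8
Average waiting = (0+1+8) / 3 = 9/3 = 3.00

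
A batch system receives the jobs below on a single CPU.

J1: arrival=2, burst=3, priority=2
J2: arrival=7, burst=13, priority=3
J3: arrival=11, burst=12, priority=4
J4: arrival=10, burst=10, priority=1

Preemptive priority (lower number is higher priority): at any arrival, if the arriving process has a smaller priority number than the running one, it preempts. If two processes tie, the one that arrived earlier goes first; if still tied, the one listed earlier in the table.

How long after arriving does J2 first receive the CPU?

0

Gantt: | idle 0-2 | J1 2-5 | idle 5-7 | J2 7-10 | J4 10-20 | J2 20-30 | J3 30-42 |
Completion: J1=5  J2=30  J3=42  J4=20
Turnaround (C−A): J1=3  J2=23  J3=31  J4=10
Response(J2) = first start − arrival = 7 − 7 = 0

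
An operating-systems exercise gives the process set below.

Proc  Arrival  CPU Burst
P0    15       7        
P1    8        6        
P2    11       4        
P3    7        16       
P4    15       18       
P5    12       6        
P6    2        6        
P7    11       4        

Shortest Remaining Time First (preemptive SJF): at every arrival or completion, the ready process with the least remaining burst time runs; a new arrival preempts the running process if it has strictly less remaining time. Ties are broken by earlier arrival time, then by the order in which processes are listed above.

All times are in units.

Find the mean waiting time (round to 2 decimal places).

Timeline: | idle 0-2 | P6 2-8 | P1 8-14 | P2 14-18 | P7 18-22 | P5 22-28 | P0 28-35 | P3 35-51 | P4 51-69 |
Completion: P0=35  P1=14  P2=18  P3=51  P4=69  P5=28  P6=8  P7=22
Waiting times: P0=13, P1=0, P2=3, P3=28, P4=36, P5=10, P6=0, P7=7
Average waiting = (13+0+3+28+36+10+0+7) / 8 = 97/8 = 12.13

12.13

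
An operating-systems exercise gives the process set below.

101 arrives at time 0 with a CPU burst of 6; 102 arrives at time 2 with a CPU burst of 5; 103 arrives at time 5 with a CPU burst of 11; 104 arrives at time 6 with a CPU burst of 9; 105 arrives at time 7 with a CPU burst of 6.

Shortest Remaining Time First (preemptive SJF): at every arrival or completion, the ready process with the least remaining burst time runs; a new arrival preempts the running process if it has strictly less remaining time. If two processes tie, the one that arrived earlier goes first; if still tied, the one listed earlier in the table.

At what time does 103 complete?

Schedule: | 101 0-6 | 102 6-11 | 105 11-17 | 104 17-26 | 103 26-37 |
Completion: 101=6  102=11  103=37  104=26  105=17
Turnaround (C−A): 101=6  102=9  103=32  104=20  105=10

37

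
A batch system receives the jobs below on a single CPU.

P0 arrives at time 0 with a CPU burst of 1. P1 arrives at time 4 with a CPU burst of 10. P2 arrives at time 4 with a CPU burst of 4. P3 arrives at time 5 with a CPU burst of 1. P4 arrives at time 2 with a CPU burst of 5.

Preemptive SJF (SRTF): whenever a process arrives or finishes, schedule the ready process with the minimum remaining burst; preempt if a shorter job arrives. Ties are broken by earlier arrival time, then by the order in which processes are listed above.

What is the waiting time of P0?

0

Gantt: | P0 0-1 | idle 1-2 | P4 2-5 | P3 5-6 | P4 6-8 | P2 8-12 | P1 12-22 |
Completion: P0=1  P1=22  P2=12  P3=6  P4=8
Waiting(P0) = turnaround − burst = 1 − 1 = 0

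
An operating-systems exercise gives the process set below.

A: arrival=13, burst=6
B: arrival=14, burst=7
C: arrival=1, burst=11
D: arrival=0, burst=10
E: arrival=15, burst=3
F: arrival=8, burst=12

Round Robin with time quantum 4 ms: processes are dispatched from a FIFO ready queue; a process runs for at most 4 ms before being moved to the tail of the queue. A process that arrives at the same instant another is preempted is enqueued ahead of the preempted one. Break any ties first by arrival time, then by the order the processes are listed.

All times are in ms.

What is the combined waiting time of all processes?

Gantt: | D 0-4 | C 4-8 | D 8-12 | F 12-16 | C 16-20 | D 20-22 | A 22-26 | B 26-30 | E 30-33 | F 33-37 | C 37-40 | A 40-42 | B 42-45 | F 45-49 |
Completion: A=42  B=45  C=40  D=22  E=33  F=49
Waiting = turnaround − burst: A=23, B=24, C=28, D=12, E=15, F=29
Total waiting = 23 + 24 + 28 + 12 + 15 + 29 = 131

131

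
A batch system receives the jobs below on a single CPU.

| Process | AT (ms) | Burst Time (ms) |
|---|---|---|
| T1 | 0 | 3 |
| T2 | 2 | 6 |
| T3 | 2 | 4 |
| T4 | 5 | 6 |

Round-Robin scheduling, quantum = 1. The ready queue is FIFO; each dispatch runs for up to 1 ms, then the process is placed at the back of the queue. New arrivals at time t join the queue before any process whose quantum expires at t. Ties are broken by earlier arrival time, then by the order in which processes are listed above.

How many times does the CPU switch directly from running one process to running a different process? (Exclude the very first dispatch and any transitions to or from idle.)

16

Gantt: | T1 0-2 | T2 2-3 | T3 3-4 | T1 4-5 | T2 5-6 | T3 6-7 | T4 7-8 | T2 8-9 | T3 9-10 | T4 10-11 | T2 11-12 | T3 12-13 | T4 13-14 | T2 14-15 | T4 15-16 | T2 16-17 | T4 17-19 |
Completion: T1=5  T2=17  T3=13  T4=19
Turnaround (C−A): T1=5  T2=15  T3=11  T4=14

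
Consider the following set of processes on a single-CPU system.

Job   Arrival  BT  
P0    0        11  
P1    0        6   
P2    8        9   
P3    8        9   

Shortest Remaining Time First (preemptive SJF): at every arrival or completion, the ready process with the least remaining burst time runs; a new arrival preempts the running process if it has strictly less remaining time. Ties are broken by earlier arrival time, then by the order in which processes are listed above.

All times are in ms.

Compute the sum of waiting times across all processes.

33

Schedule: | P1 0-6 | P0 6-17 | P2 17-26 | P3 26-35 |
Completion: P0=17  P1=6  P2=26  P3=35
Turnaround (C−A): P0=17  P1=6  P2=18  P3=27
Waiting = turnaround − burst: P0=6, P1=0, P2=9, P3=18
Total waiting = 6 + 0 + 9 + 18 = 33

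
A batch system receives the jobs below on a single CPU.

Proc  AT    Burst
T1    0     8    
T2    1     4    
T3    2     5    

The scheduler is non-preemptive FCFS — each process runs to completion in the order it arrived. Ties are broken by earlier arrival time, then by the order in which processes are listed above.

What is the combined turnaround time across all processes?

Timeline: | T1 0-8 | T2 8-12 | T3 12-17 |
Completion: T1=8  T2=12  T3=17
Turnaround = completion − arrival: T1=8, T2=11, T3=15
Total turnaround = 8 + 11 + 15 = 34

34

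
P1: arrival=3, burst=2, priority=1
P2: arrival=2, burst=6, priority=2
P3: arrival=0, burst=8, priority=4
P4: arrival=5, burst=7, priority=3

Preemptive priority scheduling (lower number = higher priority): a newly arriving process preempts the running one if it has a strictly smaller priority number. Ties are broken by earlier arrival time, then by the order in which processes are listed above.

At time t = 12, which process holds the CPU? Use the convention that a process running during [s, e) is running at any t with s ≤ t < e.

Timeline: | P3 0-2 | P2 2-3 | P1 3-5 | P2 5-10 | P4 10-17 | P3 17-23 |
Completion: P1=5  P2=10  P3=23  P4=17

P4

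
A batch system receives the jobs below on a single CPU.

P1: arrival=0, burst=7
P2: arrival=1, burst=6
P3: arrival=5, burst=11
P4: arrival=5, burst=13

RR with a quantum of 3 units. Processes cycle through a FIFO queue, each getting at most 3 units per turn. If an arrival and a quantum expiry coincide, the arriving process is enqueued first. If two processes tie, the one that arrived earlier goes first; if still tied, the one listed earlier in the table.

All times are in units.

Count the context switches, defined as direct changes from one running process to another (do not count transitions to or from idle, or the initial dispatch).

Gantt: | P1 0-3 | P2 3-6 | P1 6-9 | P3 9-12 | P4 12-15 | P2 15-18 | P1 18-19 | P3 19-22 | P4 22-25 | P3 25-28 | P4 28-31 | P3 31-33 | P4 33-37 |
Completion: P1=19  P2=18  P3=33  P4=37

12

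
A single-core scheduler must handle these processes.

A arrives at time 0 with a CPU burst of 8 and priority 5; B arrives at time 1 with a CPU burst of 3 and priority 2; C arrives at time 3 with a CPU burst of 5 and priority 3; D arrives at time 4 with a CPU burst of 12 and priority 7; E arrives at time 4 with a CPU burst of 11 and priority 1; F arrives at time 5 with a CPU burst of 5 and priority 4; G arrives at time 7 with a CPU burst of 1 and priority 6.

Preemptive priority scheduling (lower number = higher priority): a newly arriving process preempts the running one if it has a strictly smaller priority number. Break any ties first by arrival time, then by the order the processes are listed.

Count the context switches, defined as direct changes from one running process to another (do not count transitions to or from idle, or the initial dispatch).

7

Gantt: | A 0-1 | B 1-4 | E 4-15 | C 15-20 | F 20-25 | A 25-32 | G 32-33 | D 33-45 |
Completion: A=32  B=4  C=20  D=45  E=15  F=25  G=33
Turnaround (C−A): A=32  B=3  C=17  D=41  E=11  F=20  G=26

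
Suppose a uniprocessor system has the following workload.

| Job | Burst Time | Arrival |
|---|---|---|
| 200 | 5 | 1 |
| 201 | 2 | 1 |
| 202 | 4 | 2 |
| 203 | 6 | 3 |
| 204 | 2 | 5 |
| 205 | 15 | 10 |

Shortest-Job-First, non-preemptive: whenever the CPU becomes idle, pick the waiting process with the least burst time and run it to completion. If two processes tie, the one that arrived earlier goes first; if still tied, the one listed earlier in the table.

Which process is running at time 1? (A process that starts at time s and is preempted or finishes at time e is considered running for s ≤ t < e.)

201

Timeline: | idle 0-1 | 201 1-3 | 202 3-7 | 204 7-9 | 200 9-14 | 203 14-20 | 205 20-35 |
Completion: 200=14  201=3  202=7  203=20  204=9  205=35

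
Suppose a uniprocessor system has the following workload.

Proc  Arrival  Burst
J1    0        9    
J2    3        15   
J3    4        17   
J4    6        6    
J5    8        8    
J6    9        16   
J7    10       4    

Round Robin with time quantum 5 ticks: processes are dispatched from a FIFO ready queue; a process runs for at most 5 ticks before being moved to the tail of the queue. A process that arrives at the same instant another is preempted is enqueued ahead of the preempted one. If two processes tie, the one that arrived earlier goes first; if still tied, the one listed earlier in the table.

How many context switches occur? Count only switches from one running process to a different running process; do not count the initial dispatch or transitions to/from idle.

17

Schedule: | J1 0-5 | J2 5-10 | J3 10-15 | J1 15-19 | J4 19-24 | J5 24-29 | J6 29-34 | J7 34-38 | J2 38-43 | J3 43-48 | J4 48-49 | J5 49-52 | J6 52-57 | J2 57-62 | J3 62-67 | J6 67-72 | J3 72-74 | J6 74-75 |
Completion: J1=19  J2=62  J3=74  J4=49  J5=52  J6=75  J7=38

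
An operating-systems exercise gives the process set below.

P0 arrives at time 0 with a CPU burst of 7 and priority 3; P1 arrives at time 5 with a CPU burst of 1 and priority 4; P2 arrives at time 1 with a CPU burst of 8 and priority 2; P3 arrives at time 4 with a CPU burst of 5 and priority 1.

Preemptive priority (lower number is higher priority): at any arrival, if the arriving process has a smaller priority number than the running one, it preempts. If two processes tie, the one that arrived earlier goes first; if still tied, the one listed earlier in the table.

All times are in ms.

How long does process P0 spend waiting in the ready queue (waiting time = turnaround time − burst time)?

13

Gantt: | P0 0-1 | P2 1-4 | P3 4-9 | P2 9-14 | P0 14-20 | P1 20-21 |
Completion: P0=20  P1=21  P2=14  P3=9
Waiting(P0) = turnaround − burst = 20 − 7 = 13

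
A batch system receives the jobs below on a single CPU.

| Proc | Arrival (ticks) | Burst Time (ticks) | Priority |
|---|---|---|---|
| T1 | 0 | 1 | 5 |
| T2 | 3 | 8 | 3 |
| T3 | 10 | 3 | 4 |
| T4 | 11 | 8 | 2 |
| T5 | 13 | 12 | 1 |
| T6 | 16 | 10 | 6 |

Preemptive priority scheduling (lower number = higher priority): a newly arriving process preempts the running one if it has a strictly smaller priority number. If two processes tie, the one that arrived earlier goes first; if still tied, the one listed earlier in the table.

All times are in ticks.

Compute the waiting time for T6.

Gantt: | T1 0-1 | idle 1-3 | T2 3-11 | T4 11-13 | T5 13-25 | T4 25-31 | T3 31-34 | T6 34-44 |
Completion: T1=1  T2=11  T3=34  T4=31  T5=25  T6=44
Turnaround (C−A): T1=1  T2=8  T3=24  T4=20  T5=12  T6=28
Waiting(T6) = turnaround − burst = 28 − 10 = 18

18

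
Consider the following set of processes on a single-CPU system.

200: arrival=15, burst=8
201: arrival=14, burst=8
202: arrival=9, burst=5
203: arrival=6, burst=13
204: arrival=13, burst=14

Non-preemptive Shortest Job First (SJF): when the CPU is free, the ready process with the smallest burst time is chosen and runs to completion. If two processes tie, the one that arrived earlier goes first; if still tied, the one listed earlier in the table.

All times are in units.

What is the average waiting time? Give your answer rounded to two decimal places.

12.80

Timeline: | idle 0-6 | 203 6-19 | 202 19-24 | 201 24-32 | 200 32-40 | 204 40-54 |
Completion: 200=40  201=32  202=24  203=19  204=54
Turnaround (C−A): 200=25  201=18  202=15  203=13  204=41
Waiting times: 200=17, 201=10, 202=10, 203=0, 204=27
Average waiting = (17+10+10+0+27) / 5 = 64/5 = 12.80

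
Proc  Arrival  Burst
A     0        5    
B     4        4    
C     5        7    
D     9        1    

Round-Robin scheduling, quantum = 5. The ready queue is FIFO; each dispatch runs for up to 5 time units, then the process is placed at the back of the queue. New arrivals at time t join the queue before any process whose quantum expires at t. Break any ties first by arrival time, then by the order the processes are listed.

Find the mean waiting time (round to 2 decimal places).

2.75

Schedule: | A 0-5 | B 5-9 | C 9-14 | D 14-15 | C 15-17 |
Completion: A=5  B=9  C=17  D=15
Turnaround (C−A): A=5  B=5  C=12  D=6
Waiting times: A=0, B=1, C=5, D=5
Average waiting = (0+1+5+5) / 4 = 11/4 = 2.75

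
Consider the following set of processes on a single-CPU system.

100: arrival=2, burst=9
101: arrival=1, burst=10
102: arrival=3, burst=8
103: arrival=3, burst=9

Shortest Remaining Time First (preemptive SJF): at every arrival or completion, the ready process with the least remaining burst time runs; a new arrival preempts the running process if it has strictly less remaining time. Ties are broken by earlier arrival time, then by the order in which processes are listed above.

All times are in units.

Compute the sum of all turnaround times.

86

Gantt: | idle 0-1 | 101 1-11 | 102 11-19 | 100 19-28 | 103 28-37 |
Completion: 100=28  101=11  102=19  103=37
Turnaround = completion − arrival: 100=26, 101=10, 102=16, 103=34
Total turnaround = 26 + 10 + 16 + 34 = 86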